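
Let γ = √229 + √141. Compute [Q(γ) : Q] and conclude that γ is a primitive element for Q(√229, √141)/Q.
[Q(γ) : Q] = 4 (equivalently, Q(γ) = Q(√229, √141))

Obviously Q(γ) ⊆ Q(√229, √141), and [Q(√229, √141):Q] = 4 (since 229, 141 are distinct squarefree integers > 1 with 32289 not a perfect square). To show equality we compute the minimal polynomial of γ. From γ = √229 + √141: γ^2 = 229 + 2√(32289) + 141 = 370 + 2√(32289), so γ^2 - 370 = 2√(32289); squaring, (γ^2 - 370)^2 = 4·32289, i.e. γ^4 - 740γ^2 + 136900 - 129156 = 0, i.e. γ^4 - 740γ^2 + 7744 = 0. So γ is a root of x^4 - 740x^2 + 7744. This polynomial is irreducible over Q: it has no rational root (each ±√229 ± √141 is irrational), and any factorization into two quadratics over Q would force √(32289) ∈ Q (pairing opposite roots) or √229, √141 ∈ Q (other pairings), all impossible. Hence [Q(γ):Q] = 4 = [Q(√229, √141):Q], so Q(γ) = Q(√229, √141).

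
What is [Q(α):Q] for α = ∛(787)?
[Q(α):Q] = 3

The minimal polynomial of α is x^3 - 787, irreducible over Q since 787 is not a perfect cube (so x^3 - 787 has no rational root). Hence [Q(α):Q] = deg(m_α) = 3.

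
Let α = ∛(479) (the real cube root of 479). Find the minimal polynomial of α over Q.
m_α(x) = x^3 - 479

α satisfies α^3 = 479, so x^3 - 479 annihilates α. By the rational root test, a rational root p/q (in lowest terms) of x^3 - 479 would satisfy p^3 = 479 q^3, forcing q = 1 and p^3 = 479; but 479 is not a perfect cube, contradiction. A monic cubic over Q with no rational root is irreducible (any nontrivial factorization would include a linear factor). Hence x^3 - 479 is the minimal polynomial of α, and in particular [Q(α):Q] = 3.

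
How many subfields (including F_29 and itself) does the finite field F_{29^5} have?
F_{29^5} has 2 subfields

The subfields of F_{p^n} are exactly the fields F_{p^d} for d | n (each is the fixed field of the unique index-d subgroup of Gal(F_{p^n}/F_p) ≅ Z/nZ). The divisors of n = 5 are {1, 5}, giving 2 subfields: F_{29^1}, F_{29^5}.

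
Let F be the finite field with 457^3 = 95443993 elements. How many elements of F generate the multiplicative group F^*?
There are φ(95443992) = 25831872 primitive elements

F_q^* is cyclic of order q - 1 = 95443992. A cyclic group of order m has exactly φ(m) generators. Here m = 95443992 = 2^3 · 3^2 · 7 · 19 · 9967, so the number of primitive elements is φ(95443992) = 25831872.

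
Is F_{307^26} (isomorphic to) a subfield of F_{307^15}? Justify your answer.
No: F_{307^26} is not a subfield of F_{307^15}

F_{p^m} embeds in F_{p^n} iff m | n. Here 26 ∤ 15 (since 15 = 0·26 + 15 with remainder 15 ≠ 0), so F_{307^26} is not a subfield of F_{307^15}. Equivalently: if it were, the tower law would give 26 = [F_{307^26}:F_307] dividing [F_{307^15}:F_307] = 15, contradiction.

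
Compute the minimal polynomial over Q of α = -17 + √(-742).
m_α(x) = x^2 + 34x + 1031

From α + 17 = √(-742), squaring gives (α + 17)^2 = -742, i.e. α^2 + 34α + 289 = -742, so α^2 + 34α + 1031 = 0. The discriminant of x^2 + 34x + 1031 is (34)^2 - 4·(1031) = 1156 - 4124 = -2968, and 4·(-742) is not a perfect square in Q since -742 is squarefree and ≠ 1. Hence x^2 + 34x + 1031 is irreducible over Q and is the minimal polynomial of α.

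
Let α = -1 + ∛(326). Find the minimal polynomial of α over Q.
m_α(x) = x^3 + 3x^2 + 3x - 325

Set β = α + 1 = ∛(326), so β^3 = 326. Then (α + 1)^3 - 326 = 0, i.e. α is a root of g(x) = (x + 1)^3 - 326 = x^3 + 3x^2 + 3x - 325. Since g(x) = h(x + 1) where h(x) = x^3 - 326, and h is irreducible over Q (because 326 is not a perfect cube, so h has no rational root, and a monic cubic with no rational root is irreducible), g is also irreducible (irreducibility is preserved under the substitution x → x + 1). Hence m_α(x) = x^3 + 3x^2 + 3x - 325.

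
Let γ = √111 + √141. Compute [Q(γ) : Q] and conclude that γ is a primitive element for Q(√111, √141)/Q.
[Q(γ) : Q] = 4 (equivalently, Q(γ) = Q(√111, √141))

Obviously Q(γ) ⊆ Q(√111, √141), and [Q(√111, √141):Q] = 4 (since 111, 141 are distinct squarefree integers > 1 with 15651 not a perfect square). To show equality we compute the minimal polynomial of γ. From γ = √111 + √141: γ^2 = 111 + 2√(15651) + 141 = 252 + 2√(15651), so γ^2 - 252 = 2√(15651); squaring, (γ^2 - 252)^2 = 4·15651, i.e. γ^4 - 504γ^2 + 63504 - 62604 = 0, i.e. γ^4 - 504γ^2 + 900 = 0. So γ is a root of x^4 - 504x^2 + 900. This polynomial is irreducible over Q: it has no rational root (each ±√111 ± √141 is irrational), and any factorization into two quadratics over Q would force √(15651) ∈ Q (pairing opposite roots) or √111, √141 ∈ Q (other pairings), all impossible. Hence [Q(γ):Q] = 4 = [Q(√111, √141):Q], so Q(γ) = Q(√111, √141).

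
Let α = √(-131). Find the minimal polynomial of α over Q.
m_α(x) = x^2 + 131

α satisfies α^2 + 131 = 0, so x^2 + 131 annihilates α. Since d = -131 is squarefree and ≠ 1, it is not a perfect square in Q, so x^2 + 131 has no rational root and is therefore irreducible over Q (a degree-2 polynomial over a field is irreducible iff it has no root). Hence m_α(x) = x^2 + 131.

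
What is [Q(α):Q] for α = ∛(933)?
[Q(α):Q] = 3

The minimal polynomial of α is x^3 - 933, irreducible over Q since 933 is not a perfect cube (so x^3 - 933 has no rational root). Hence [Q(α):Q] = deg(m_α) = 3.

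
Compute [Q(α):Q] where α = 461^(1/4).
[Q(α):Q] = 4

α is a root of x^4 - 461. By Eisenstein's criterion at the prime p = 461 (which divides the constant term 461 but p^2 = 212521 does not, since 461 is squarefree), x^4 - 461 is irreducible over Q. Hence [Q(α):Q] = 4.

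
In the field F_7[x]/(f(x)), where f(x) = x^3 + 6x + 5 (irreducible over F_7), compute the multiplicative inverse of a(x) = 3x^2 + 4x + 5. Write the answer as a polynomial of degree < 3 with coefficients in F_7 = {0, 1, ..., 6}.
a(x)^(-1) ≡ 3x^2 + 6x + 5 (mod f(x))

Since f is irreducible over F_7, F_7[x]/(f) is a field and a(x) ≠ 0 has an inverse. Apply the extended Euclidean algorithm to f(x) and a(x) in F_7[x]: f(x) = (5x + 5)·a(x) + (3x + 1);  a(x) = (x + 1)·(3x + 1) + (4). The last nonzero remainder is the constant 4 = gcd(f, a) in F_7. Back-substituting through the division chain expresses 4 = s(x)·a(x) + t(x)·f(x) with s(x) ≡ 5x^2 + 3x + 6 (mod f), so (5x^2 + 3x + 6)·a(x) ≡ 4 (mod f). Multiplying by 4^(-1) ≡ 2 in F_7 gives a(x)^(-1) ≡ 2·(5x^2 + 3x + 6) ≡ 3x^2 + 6x + 5 (mod f). Check: (3x^2 + 4x + 5)·(3x^2 + 6x + 5) = 2x^4 + 2x^3 + 5x^2 + x + 4 ≡ 1 (mod x^3 + 6x + 5).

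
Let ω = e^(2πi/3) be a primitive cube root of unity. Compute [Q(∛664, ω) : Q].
[Q(∛664, ω) : Q] = 6

[Q(∛664):Q] = 3 (min poly x^3 - 664, irreducible since 664 is not a perfect cube). [Q(ω):Q] = 2 (min poly x^2 + x + 1). Since Q(∛664) ⊂ R and ω ∉ R, we have ω ∉ Q(∛664), so x^2 + x + 1 remains irreducible over Q(∛664) and [Q(∛664, ω) : Q(∛664)] = 2. By the tower law, [Q(∛664, ω) : Q] = 3 · 2 = 6. (In fact Q(∛664, ω) is the splitting field of x^3 - 664 over Q.)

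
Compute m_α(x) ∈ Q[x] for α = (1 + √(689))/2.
m_α(x) = x^2 - x - 172

From 2α - 1 = √(689), squaring gives (2α - 1)^2 = 689, i.e. 4α^2 - 4α + 1 = 689, so α^2 - α + (1 - 689)/4 = 0. Since 689 ≡ 1 (mod 4), (1 - 689)/4 = -172 ∈ Z. The polynomial x^2 - x - 172 has discriminant 1 - 4·(-172) = 689, which is not a perfect square in Q (d = 689 is squarefree and ≠ 1), so x^2 - x - 172 is irreducible over Q. It is the minimal polynomial of α.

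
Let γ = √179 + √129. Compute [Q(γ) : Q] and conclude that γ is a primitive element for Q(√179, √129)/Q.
[Q(γ) : Q] = 4 (equivalently, Q(γ) = Q(√179, √129))

Obviously Q(γ) ⊆ Q(√179, √129), and [Q(√179, √129):Q] = 4 (since 179, 129 are distinct squarefree integers > 1 with 23091 not a perfect square). To show equality we compute the minimal polynomial of γ. From γ = √179 + √129: γ^2 = 179 + 2√(23091) + 129 = 308 + 2√(23091), so γ^2 - 308 = 2√(23091); squaring, (γ^2 - 308)^2 = 4·23091, i.e. γ^4 - 616γ^2 + 94864 - 92364 = 0, i.e. γ^4 - 616γ^2 + 2500 = 0. So γ is a root of x^4 - 616x^2 + 2500. This polynomial is irreducible over Q: it has no rational root (each ±√179 ± √129 is irrational), and any factorization into two quadratics over Q would force √(23091) ∈ Q (pairing opposite roots) or √179, √129 ∈ Q (other pairings), all impossible. Hence [Q(γ):Q] = 4 = [Q(√179, √129):Q], so Q(γ) = Q(√179, √129).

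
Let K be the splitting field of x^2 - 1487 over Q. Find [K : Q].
[K : Q] = 2

f(x) = x^2 - 1487 factors as (x - √1487)(x + √1487). The splitting field is K = Q(√1487). Since 1487 is squarefree and > 1, it is not a perfect square, so x^2 - 1487 is irreducible over Q and [Q(√1487) : Q] = 2. Hence [K : Q] = 2.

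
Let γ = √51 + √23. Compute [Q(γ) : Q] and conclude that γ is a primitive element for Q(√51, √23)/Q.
[Q(γ) : Q] = 4 (equivalently, Q(γ) = Q(√51, √23))

Obviously Q(γ) ⊆ Q(√51, √23), and [Q(√51, √23):Q] = 4 (since 51, 23 are distinct squarefree integers > 1 with 1173 not a perfect square). To show equality we compute the minimal polynomial of γ. From γ = √51 + √23: γ^2 = 51 + 2√(1173) + 23 = 74 + 2√(1173), so γ^2 - 74 = 2√(1173); squaring, (γ^2 - 74)^2 = 4·1173, i.e. γ^4 - 148γ^2 + 5476 - 4692 = 0, i.e. γ^4 - 148γ^2 + 784 = 0. So γ is a root of x^4 - 148x^2 + 784. This polynomial is irreducible over Q: it has no rational root (each ±√51 ± √23 is irrational), and any factorization into two quadratics over Q would force √(1173) ∈ Q (pairing opposite roots) or √51, √23 ∈ Q (other pairings), all impossible. Hence [Q(γ):Q] = 4 = [Q(√51, √23):Q], so Q(γ) = Q(√51, √23).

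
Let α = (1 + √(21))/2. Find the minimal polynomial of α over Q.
m_α(x) = x^2 - x - 5

From 2α - 1 = √(21), squaring gives (2α - 1)^2 = 21, i.e. 4α^2 - 4α + 1 = 21, so α^2 - α + (1 - 21)/4 = 0. Since 21 ≡ 1 (mod 4), (1 - 21)/4 = -5 ∈ Z. The polynomial x^2 - x - 5 has discriminant 1 - 4·(-5) = 21, which is not a perfect square in Q (d = 21 is squarefree and ≠ 1), so x^2 - x - 5 is irreducible over Q. It is the minimal polynomial of α.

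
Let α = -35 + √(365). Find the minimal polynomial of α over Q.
m_α(x) = x^2 + 70x + 860

From α + 35 = √(365), squaring gives (α + 35)^2 = 365, i.e. α^2 + 70α + 1225 = 365, so α^2 + 70α + 860 = 0. The discriminant of x^2 + 70x + 860 is (70)^2 - 4·(860) = 4900 - 3440 = 1460, and 4·(365) is not a perfect square in Q since 365 is squarefree and ≠ 1. Hence x^2 + 70x + 860 is irreducible over Q and is the minimal polynomial of α.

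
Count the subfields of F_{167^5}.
F_{167^5} has 2 subfields

The subfields of F_{p^n} are exactly the fields F_{p^d} for d | n (each is the fixed field of the unique index-d subgroup of Gal(F_{p^n}/F_p) ≅ Z/nZ). The divisors of n = 5 are {1, 5}, giving 2 subfields: F_{167^1}, F_{167^5}.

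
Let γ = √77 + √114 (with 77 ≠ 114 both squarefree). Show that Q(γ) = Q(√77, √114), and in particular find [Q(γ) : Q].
[Q(γ) : Q] = 4 (equivalently, Q(γ) = Q(√77, √114))

Obviously Q(γ) ⊆ Q(√77, √114), and [Q(√77, √114):Q] = 4 (since 77, 114 are distinct squarefree integers > 1 with 8778 not a perfect square). To show equality we compute the minimal polynomial of γ. From γ = √77 + √114: γ^2 = 77 + 2√(8778) + 114 = 191 + 2√(8778), so γ^2 - 191 = 2√(8778); squaring, (γ^2 - 191)^2 = 4·8778, i.e. γ^4 - 382γ^2 + 36481 - 35112 = 0, i.e. γ^4 - 382γ^2 + 1369 = 0. So γ is a root of x^4 - 382x^2 + 1369. This polynomial is irreducible over Q: it has no rational root (each ±√77 ± √114 is irrational), and any factorization into two quadratics over Q would force √(8778) ∈ Q (pairing opposite roots) or √77, √114 ∈ Q (other pairings), all impossible. Hence [Q(γ):Q] = 4 = [Q(√77, √114):Q], so Q(γ) = Q(√77, √114).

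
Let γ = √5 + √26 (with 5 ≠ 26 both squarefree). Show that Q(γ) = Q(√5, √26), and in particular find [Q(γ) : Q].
[Q(γ) : Q] = 4 (equivalently, Q(γ) = Q(√5, √26))

Obviously Q(γ) ⊆ Q(√5, √26), and [Q(√5, √26):Q] = 4 (since 5, 26 are distinct squarefree integers > 1 with 130 not a perfect square). To show equality we compute the minimal polynomial of γ. From γ = √5 + √26: γ^2 = 5 + 2√(130) + 26 = 31 + 2√(130), so γ^2 - 31 = 2√(130); squaring, (γ^2 - 31)^2 = 4·130, i.e. γ^4 - 62γ^2 + 961 - 520 = 0, i.e. γ^4 - 62γ^2 + 441 = 0. So γ is a root of x^4 - 62x^2 + 441. This polynomial is irreducible over Q: it has no rational root (each ±√5 ± √26 is irrational), and any factorization into two quadratics over Q would force √(130) ∈ Q (pairing opposite roots) or √5, √26 ∈ Q (other pairings), all impossible. Hence [Q(γ):Q] = 4 = [Q(√5, √26):Q], so Q(γ) = Q(√5, √26).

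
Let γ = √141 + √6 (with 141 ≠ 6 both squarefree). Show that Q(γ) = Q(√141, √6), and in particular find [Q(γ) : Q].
[Q(γ) : Q] = 4 (equivalently, Q(γ) = Q(√141, √6))

Obviously Q(γ) ⊆ Q(√141, √6), and [Q(√141, √6):Q] = 4 (since 141, 6 are distinct squarefree integers > 1 with 846 not a perfect square). To show equality we compute the minimal polynomial of γ. From γ = √141 + √6: γ^2 = 141 + 2√(846) + 6 = 147 + 2√(846), so γ^2 - 147 = 2√(846); squaring, (γ^2 - 147)^2 = 4·846, i.e. γ^4 - 294γ^2 + 21609 - 3384 = 0, i.e. γ^4 - 294γ^2 + 18225 = 0. So γ is a root of x^4 - 294x^2 + 18225. This polynomial is irreducible over Q: it has no rational root (each ±√141 ± √6 is irrational), and any factorization into two quadratics over Q would force √(846) ∈ Q (pairing opposite roots) or √141, √6 ∈ Q (other pairings), all impossible. Hence [Q(γ):Q] = 4 = [Q(√141, √6):Q], so Q(γ) = Q(√141, √6).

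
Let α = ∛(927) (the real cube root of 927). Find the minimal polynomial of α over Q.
m_α(x) = x^3 - 927

α satisfies α^3 = 927, so x^3 - 927 annihilates α. By the rational root test, a rational root p/q (in lowest terms) of x^3 - 927 would satisfy p^3 = 927 q^3, forcing q = 1 and p^3 = 927; but 927 is not a perfect cube, contradiction. A monic cubic over Q with no rational root is irreducible (any nontrivial factorization would include a linear factor). Hence x^3 - 927 is the minimal polynomial of α, and in particular [Q(α):Q] = 3.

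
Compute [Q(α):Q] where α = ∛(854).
[Q(α):Q] = 3

The minimal polynomial of α is x^3 - 854, irreducible over Q since 854 is not a perfect cube (so x^3 - 854 has no rational root). Hence [Q(α):Q] = deg(m_α) = 3.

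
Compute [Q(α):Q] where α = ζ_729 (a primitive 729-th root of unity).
[Q(α):Q] = 486

The minimal polynomial of ζ_729 over Q is the 729-th cyclotomic polynomial Φ_729(x), which is irreducible over Q and has degree φ(729) = 486. Hence [Q(α):Q] = φ(729) = 486.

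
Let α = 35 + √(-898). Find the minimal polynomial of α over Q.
m_α(x) = x^2 - 70x + 2123

From α - 35 = √(-898), squaring gives (α - 35)^2 = -898, i.e. α^2 - 70α + 1225 = -898, so α^2 - 70α + 2123 = 0. The discriminant of x^2 - 70x + 2123 is (-70)^2 - 4·(2123) = 4900 - 8492 = -3592, and 4·(-898) is not a perfect square in Q since -898 is squarefree and ≠ 1. Hence x^2 - 70x + 2123 is irreducible over Q and is the minimal polynomial of α.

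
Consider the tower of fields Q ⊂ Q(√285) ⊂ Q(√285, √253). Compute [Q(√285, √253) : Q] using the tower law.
[Q(√285, √253) : Q] = 4

[Q(√285):Q] = 2 (min poly x^2 - 285, irreducible since 285 is squarefree > 1). For the top step, suppose √253 ∈ Q(√285), say √253 = c + d√285 with c, d ∈ Q. Squaring: 253 = c^2 + 285d^2 + 2cd√285. Since √285 ∉ Q this forces 2cd = 0. If d = 0 then √253 = c ∈ Q, contradicting 253 squarefree > 1. If c = 0 then 253 = 285d^2, so 285·253 = (285d)^2 is a perfect square in Q — but 285·253 = 72105 is not a perfect square (since 285 and 253 are distinct squarefree integers). Contradiction. Hence √253 ∉ Q(√285), so x^2 - 253 stays irreducible over Q(√285) and [Q(√285, √253) : Q(√285)] = 2. By the tower law, [Q(√285, √253) : Q] = 2 · 2 = 4.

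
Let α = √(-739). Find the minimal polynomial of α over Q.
m_α(x) = x^2 + 739

α satisfies α^2 + 739 = 0, so x^2 + 739 annihilates α. Since d = -739 is squarefree and ≠ 1, it is not a perfect square in Q, so x^2 + 739 has no rational root and is therefore irreducible over Q (a degree-2 polynomial over a field is irreducible iff it has no root). Hence m_α(x) = x^2 + 739.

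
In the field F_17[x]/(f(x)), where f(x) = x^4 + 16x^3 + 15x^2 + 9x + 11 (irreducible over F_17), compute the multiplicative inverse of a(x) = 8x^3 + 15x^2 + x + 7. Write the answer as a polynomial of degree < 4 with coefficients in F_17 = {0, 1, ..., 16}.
a(x)^(-1) ≡ 8x^3 + x^2 + 14x + 6 (mod f(x))

Since f is irreducible over F_17, F_17[x]/(f) is a field and a(x) ≠ 0 has an inverse. Apply the extended Euclidean algorithm to f(x) and a(x) in F_17[x]: f(x) = (15x + 10)·a(x) + (3x^2 + 13x + 9);  a(x) = (14x + 1)·(3x^2 + 13x + 9) + (15x + 15);  (3x^2 + 13x + 9) = (7x + 12)·(15x + 15) + (16). The last nonzero remainder is the constant 16 = gcd(f, a) in F_17. Back-substituting through the division chain expresses 16 = s(x)·a(x) + t(x)·f(x) with s(x) ≡ 9x^3 + 16x^2 + 3x + 11 (mod f), so (9x^3 + 16x^2 + 3x + 11)·a(x) ≡ 16 (mod f). Multiplying by 16^(-1) ≡ 16 in F_17 gives a(x)^(-1) ≡ 16·(9x^3 + 16x^2 + 3x + 11) ≡ 8x^3 + x^2 + 14x + 6 (mod f). Check: (8x^3 + 15x^2 + x + 7)·(8x^3 + x^2 + 14x + 6) = 13x^6 + 9x^5 + 16x^4 + 9x^3 + 9x^2 + 2x + 8 ≡ 1 (mod x^4 + 16x^3 + 15x^2 + 9x + 11).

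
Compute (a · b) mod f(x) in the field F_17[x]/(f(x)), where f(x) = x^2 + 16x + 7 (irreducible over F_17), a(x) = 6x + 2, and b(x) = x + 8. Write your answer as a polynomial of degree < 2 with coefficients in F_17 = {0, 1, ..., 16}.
a · b ≡ 5x + 8 (mod f(x))

Multiply in F_17[x]: a(x)·b(x) = (6x + 2)·(x + 8) = 6x^2 + 16x + 16. This has degree ≥ 2, so divide by f(x) over F_17: 6x^2 + 16x + 16 = (6)·(x^2 + 16x + 7) + (5x + 8). Hence a·b ≡ 5x + 8 (mod f). (F_17[x]/(f) is a field with 17^2 = 289 elements since f is irreducible of degree 2.)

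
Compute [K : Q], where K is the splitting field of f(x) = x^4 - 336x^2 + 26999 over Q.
[K : Q] = 4

Solving the quadratic in x^2: x^2 = (336 ± √(336^2 - 4·26999))/2 = (336 ± √4900)/2 = (336 ± 70)/2, giving x^2 = 133 or x^2 = 203. So f(x) = (x^2 - 133)(x^2 - 203) and the roots of f are ±√133, ±√203. Hence the splitting field is K = Q(√133, √203). Since 133 and 203 are distinct squarefree integers > 1, their product 26999 is not a perfect square, so √203 ∉ Q(√133). By the tower law [K:Q] = [Q(√133,√203):Q(√133)] · [Q(√133):Q] = 2 · 2 = 4.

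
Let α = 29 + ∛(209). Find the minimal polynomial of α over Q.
m_α(x) = x^3 - 87x^2 + 2523x - 24598

Set β = α - 29 = ∛(209), so β^3 = 209. Then (α - 29)^3 - 209 = 0, i.e. α is a root of g(x) = (x - 29)^3 - 209 = x^3 - 87x^2 + 2523x - 24598. Since g(x) = h(x - 29) where h(x) = x^3 - 209, and h is irreducible over Q (because 209 is not a perfect cube, so h has no rational root, and a monic cubic with no rational root is irreducible), g is also irreducible (irreducibility is preserved under the substitution x → x - 29). Hence m_α(x) = x^3 - 87x^2 + 2523x - 24598.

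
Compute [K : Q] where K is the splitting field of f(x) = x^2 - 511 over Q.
[K : Q] = 2

f(x) = x^2 - 511 factors as (x - √511)(x + √511). The splitting field is K = Q(√511). Since 511 is squarefree and > 1, it is not a perfect square, so x^2 - 511 is irreducible over Q and [Q(√511) : Q] = 2. Hence [K : Q] = 2.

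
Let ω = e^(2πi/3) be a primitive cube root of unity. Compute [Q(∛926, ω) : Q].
[Q(∛926, ω) : Q] = 6

[Q(∛926):Q] = 3 (min poly x^3 - 926, irreducible since 926 is not a perfect cube). [Q(ω):Q] = 2 (min poly x^2 + x + 1). Since Q(∛926) ⊂ R and ω ∉ R, we have ω ∉ Q(∛926), so x^2 + x + 1 remains irreducible over Q(∛926) and [Q(∛926, ω) : Q(∛926)] = 2. By the tower law, [Q(∛926, ω) : Q] = 3 · 2 = 6. (In fact Q(∛926, ω) is the splitting field of x^3 - 926 over Q.)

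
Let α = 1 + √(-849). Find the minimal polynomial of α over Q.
m_α(x) = x^2 - 2x + 850

From α - 1 = √(-849), squaring gives (α - 1)^2 = -849, i.e. α^2 - 2α + 1 = -849, so α^2 - 2α + 850 = 0. The discriminant of x^2 - 2x + 850 is (-2)^2 - 4·(850) = 4 - 3400 = -3396, and 4·(-849) is not a perfect square in Q since -849 is squarefree and ≠ 1. Hence x^2 - 2x + 850 is irreducible over Q and is the minimal polynomial of α.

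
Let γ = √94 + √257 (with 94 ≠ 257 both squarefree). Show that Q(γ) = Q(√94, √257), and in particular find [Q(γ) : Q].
[Q(γ) : Q] = 4 (equivalently, Q(γ) = Q(√94, √257))

Obviously Q(γ) ⊆ Q(√94, √257), and [Q(√94, √257):Q] = 4 (since 94, 257 are distinct squarefree integers > 1 with 24158 not a perfect square). To show equality we compute the minimal polynomial of γ. From γ = √94 + √257: γ^2 = 94 + 2√(24158) + 257 = 351 + 2√(24158), so γ^2 - 351 = 2√(24158); squaring, (γ^2 - 351)^2 = 4·24158, i.e. γ^4 - 702γ^2 + 123201 - 96632 = 0, i.e. γ^4 - 702γ^2 + 26569 = 0. So γ is a root of x^4 - 702x^2 + 26569. This polynomial is irreducible over Q: it has no rational root (each ±√94 ± √257 is irrational), and any factorization into two quadratics over Q would force √(24158) ∈ Q (pairing opposite roots) or √94, √257 ∈ Q (other pairings), all impossible. Hence [Q(γ):Q] = 4 = [Q(√94, √257):Q], so Q(γ) = Q(√94, √257).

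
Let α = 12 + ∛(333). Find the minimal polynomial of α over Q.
m_α(x) = x^3 - 36x^2 + 432x - 2061

Set β = α - 12 = ∛(333), so β^3 = 333. Then (α - 12)^3 - 333 = 0, i.e. α is a root of g(x) = (x - 12)^3 - 333 = x^3 - 36x^2 + 432x - 2061. Since g(x) = h(x - 12) where h(x) = x^3 - 333, and h is irreducible over Q (because 333 is not a perfect cube, so h has no rational root, and a monic cubic with no rational root is irreducible), g is also irreducible (irreducibility is preserved under the substitution x → x - 12). Hence m_α(x) = x^3 - 36x^2 + 432x - 2061.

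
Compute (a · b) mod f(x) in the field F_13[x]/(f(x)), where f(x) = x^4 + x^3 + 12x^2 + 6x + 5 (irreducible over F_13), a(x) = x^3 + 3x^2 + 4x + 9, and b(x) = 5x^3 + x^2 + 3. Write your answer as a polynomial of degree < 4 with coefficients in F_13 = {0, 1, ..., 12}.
a · b ≡ 3x^3 + 9x^2 + 11x + 7 (mod f(x))

Multiply in F_13[x]: a(x)·b(x) = (x^3 + 3x^2 + 4x + 9)·(5x^3 + x^2 + 3) = 5x^6 + 3x^5 + 10x^4 + 5x^2 + 12x + 1. This has degree ≥ 4, so divide by f(x) over F_13: 5x^6 + 3x^5 + 10x^4 + 5x^2 + 12x + 1 = (5x^2 + 11x + 4)·(x^4 + x^3 + 12x^2 + 6x + 5) + (3x^3 + 9x^2 + 11x + 7). Hence a·b ≡ 3x^3 + 9x^2 + 11x + 7 (mod f). (F_13[x]/(f) is a field with 13^4 = 28561 elements since f is irreducible of degree 4.)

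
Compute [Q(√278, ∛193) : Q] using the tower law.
[Q(√278, ∛193) : Q] = 6

Let L = Q(√278, ∛193). Since Q(√278) ⊂ L and [Q(√278):Q] = 2, the tower law gives 2 | [L:Q]. Likewise Q(∛193) ⊂ L with [Q(∛193):Q] = 3 (because 193 is not a perfect cube), so 3 | [L:Q]. As gcd(2,3) = 1, [L:Q] is divisible by 6. Conversely L is generated over Q by √278 and ∛193, so [L:Q] ≤ 2·3 = 6. Therefore [Q(√278, ∛193) : Q] = 6.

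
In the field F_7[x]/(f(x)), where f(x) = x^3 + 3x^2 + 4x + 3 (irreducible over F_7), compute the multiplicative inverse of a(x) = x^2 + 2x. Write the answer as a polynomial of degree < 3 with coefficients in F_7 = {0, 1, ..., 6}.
a(x)^(-1) ≡ 4x^2 + 6x + 3 (mod f(x))

Since f is irreducible over F_7, F_7[x]/(f) is a field and a(x) ≠ 0 has an inverse. Apply the extended Euclidean algorithm to f(x) and a(x) in F_7[x]: f(x) = (x + 1)·a(x) + (2x + 3);  a(x) = (4x + 2)·(2x + 3) + (1). The last nonzero remainder is the constant 1 = gcd(f, a) in F_7. Back-substituting through the division chain expresses 1 = s(x)·a(x) + t(x)·f(x) with s(x) ≡ 4x^2 + 6x + 3 (mod f), so a(x)^(-1) ≡ s(x) = 4x^2 + 6x + 3 (mod f). Check: (x^2 + 2x)·(4x^2 + 6x + 3) = 4x^4 + x^2 + 6x ≡ 1 (mod x^3 + 3x^2 + 4x + 3).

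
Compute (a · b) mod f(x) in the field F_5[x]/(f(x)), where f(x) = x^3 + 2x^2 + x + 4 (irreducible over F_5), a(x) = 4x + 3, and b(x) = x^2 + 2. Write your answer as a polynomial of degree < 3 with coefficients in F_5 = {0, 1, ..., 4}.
a · b ≡ 4x (mod f(x))

Multiply in F_5[x]: a(x)·b(x) = (4x + 3)·(x^2 + 2) = 4x^3 + 3x^2 + 3x + 1. This has degree ≥ 3, so divide by f(x) over F_5: 4x^3 + 3x^2 + 3x + 1 = (4)·(x^3 + 2x^2 + x + 4) + (4x). Hence a·b ≡ 4x (mod f). (F_5[x]/(f) is a field with 5^3 = 125 elements since f is irreducible of degree 3.)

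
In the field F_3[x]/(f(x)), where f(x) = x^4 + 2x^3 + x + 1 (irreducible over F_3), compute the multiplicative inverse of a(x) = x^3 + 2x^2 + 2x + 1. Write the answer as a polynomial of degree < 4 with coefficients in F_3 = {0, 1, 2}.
a(x)^(-1) ≡ x^3 + x + 1 (mod f(x))

Since f is irreducible over F_3, F_3[x]/(f) is a field and a(x) ≠ 0 has an inverse. Apply the extended Euclidean algorithm to f(x) and a(x) in F_3[x]: f(x) = (x)·a(x) + (x^2 + 1);  a(x) = (x + 2)·(x^2 + 1) + (x + 2);  (x^2 + 1) = (x + 1)·(x + 2) + (2). The last nonzero remainder is the constant 2 = gcd(f, a) in F_3. Back-substituting through the division chain expresses 2 = s(x)·a(x) + t(x)·f(x) with s(x) ≡ 2x^3 + 2x + 2 (mod f), so (2x^3 + 2x + 2)·a(x) ≡ 2 (mod f). Multiplying by 2^(-1) ≡ 2 in F_3 gives a(x)^(-1) ≡ 2·(2x^3 + 2x + 2) ≡ x^3 + x + 1 (mod f). Check: (x^3 + 2x^2 + 2x + 1)·(x^3 + x + 1) = x^6 + 2x^5 + x^3 + x^2 + 1 ≡ 1 (mod x^4 + 2x^3 + x + 1).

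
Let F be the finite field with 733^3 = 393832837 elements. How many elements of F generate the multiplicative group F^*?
There are φ(393832836) = 122316480 primitive elements

F_q^* is cyclic of order q - 1 = 393832836. A cyclic group of order m has exactly φ(m) generators. Here m = 393832836 = 2^2 · 3^2 · 19 · 61 · 9439, so the number of primitive elements is φ(393832836) = 122316480.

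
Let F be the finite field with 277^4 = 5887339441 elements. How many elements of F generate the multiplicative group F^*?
There are φ(5887339440) = 1490700288 primitive elements

F_q^* is cyclic of order q - 1 = 5887339440. A cyclic group of order m has exactly φ(m) generators. Here m = 5887339440 = 2^4 · 3 · 5 · 23 · 139 · 7673, so the number of primitive elements is φ(5887339440) = 1490700288.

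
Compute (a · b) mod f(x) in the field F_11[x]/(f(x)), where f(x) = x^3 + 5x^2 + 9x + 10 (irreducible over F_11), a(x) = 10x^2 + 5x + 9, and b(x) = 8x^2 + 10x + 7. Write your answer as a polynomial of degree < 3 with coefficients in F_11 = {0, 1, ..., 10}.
a · b ≡ 2x^2 + 4x + 1 (mod f(x))

Multiply in F_11[x]: a(x)·b(x) = (10x^2 + 5x + 9)·(8x^2 + 10x + 7) = 3x^4 + 8x^3 + 5x^2 + 4x + 8. This has degree ≥ 3, so divide by f(x) over F_11: 3x^4 + 8x^3 + 5x^2 + 4x + 8 = (3x + 4)·(x^3 + 5x^2 + 9x + 10) + (2x^2 + 4x + 1). Hence a·b ≡ 2x^2 + 4x + 1 (mod f). (F_11[x]/(f) is a field with 11^3 = 1331 elements since f is irreducible of degree 3.)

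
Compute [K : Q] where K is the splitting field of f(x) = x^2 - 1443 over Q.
[K : Q] = 2

f(x) = x^2 - 1443 factors as (x - √1443)(x + √1443). The splitting field is K = Q(√1443). Since 1443 is squarefree and > 1, it is not a perfect square, so x^2 - 1443 is irreducible over Q and [Q(√1443) : Q] = 2. Hence [K : Q] = 2.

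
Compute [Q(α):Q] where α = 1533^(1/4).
[Q(α):Q] = 4

α is a root of x^4 - 1533. By Eisenstein's criterion at the prime p = 3 (which divides the constant term 1533 but p^2 = 9 does not, since 1533 is squarefree), x^4 - 1533 is irreducible over Q. Hence [Q(α):Q] = 4.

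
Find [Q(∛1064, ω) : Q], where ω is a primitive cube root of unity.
[Q(∛1064, ω) : Q] = 6

[Q(∛1064):Q] = 3 (min poly x^3 - 1064, irreducible since 1064 is not a perfect cube). [Q(ω):Q] = 2 (min poly x^2 + x + 1). Since Q(∛1064) ⊂ R and ω ∉ R, we have ω ∉ Q(∛1064), so x^2 + x + 1 remains irreducible over Q(∛1064) and [Q(∛1064, ω) : Q(∛1064)] = 2. By the tower law, [Q(∛1064, ω) : Q] = 3 · 2 = 6. (In fact Q(∛1064, ω) is the splitting field of x^3 - 1064 over Q.)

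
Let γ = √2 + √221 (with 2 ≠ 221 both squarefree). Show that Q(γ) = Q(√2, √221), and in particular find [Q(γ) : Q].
[Q(γ) : Q] = 4 (equivalently, Q(γ) = Q(√2, √221))

Obviously Q(γ) ⊆ Q(√2, √221), and [Q(√2, √221):Q] = 4 (since 2, 221 are distinct squarefree integers > 1 with 442 not a perfect square). To show equality we compute the minimal polynomial of γ. From γ = √2 + √221: γ^2 = 2 + 2√(442) + 221 = 223 + 2√(442), so γ^2 - 223 = 2√(442); squaring, (γ^2 - 223)^2 = 4·442, i.e. γ^4 - 446γ^2 + 49729 - 1768 = 0, i.e. γ^4 - 446γ^2 + 47961 = 0. So γ is a root of x^4 - 446x^2 + 47961. This polynomial is irreducible over Q: it has no rational root (each ±√2 ± √221 is irrational), and any factorization into two quadratics over Q would force √(442) ∈ Q (pairing opposite roots) or √2, √221 ∈ Q (other pairings), all impossible. Hence [Q(γ):Q] = 4 = [Q(√2, √221):Q], so Q(γ) = Q(√2, √221).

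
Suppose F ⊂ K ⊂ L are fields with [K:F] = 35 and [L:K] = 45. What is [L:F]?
[L:F] = 1575

The tower law says that for any tower of field extensions F ⊂ K ⊂ L with finite degrees, [L:F] = [L:K] · [K:F]. Here this gives [L:F] = 45 · 35 = 1575.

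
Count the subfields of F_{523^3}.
F_{523^3} has 2 subfields

The subfields of F_{p^n} are exactly the fields F_{p^d} for d | n (each is the fixed field of the unique index-d subgroup of Gal(F_{p^n}/F_p) ≅ Z/nZ). The divisors of n = 3 are {1, 3}, giving 2 subfields: F_{523^1}, F_{523^3}.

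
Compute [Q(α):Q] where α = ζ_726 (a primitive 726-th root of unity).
[Q(α):Q] = 220

The minimal polynomial of ζ_726 over Q is the 726-th cyclotomic polynomial Φ_726(x), which is irreducible over Q and has degree φ(726) = 220. Hence [Q(α):Q] = φ(726) = 220.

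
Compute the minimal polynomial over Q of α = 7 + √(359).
m_α(x) = x^2 - 14x - 310

From α - 7 = √(359), squaring gives (α - 7)^2 = 359, i.e. α^2 - 14α + 49 = 359, so α^2 - 14α - 310 = 0. The discriminant of x^2 - 14x - 310 is (-14)^2 - 4·(-310) = 196 + 1240 = 1436, and 4·(359) is not a perfect square in Q since 359 is squarefree and ≠ 1. Hence x^2 - 14x - 310 is irreducible over Q and is the minimal polynomial of α.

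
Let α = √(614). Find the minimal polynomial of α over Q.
m_α(x) = x^2 - 614

α satisfies α^2 - 614 = 0, so x^2 - 614 annihilates α. Since d = 614 is squarefree and ≠ 1, it is not a perfect square in Q, so x^2 - 614 has no rational root and is therefore irreducible over Q (a degree-2 polynomial over a field is irreducible iff it has no root). Hence m_α(x) = x^2 - 614.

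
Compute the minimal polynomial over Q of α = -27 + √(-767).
m_α(x) = x^2 + 54x + 1496

From α + 27 = √(-767), squaring gives (α + 27)^2 = -767, i.e. α^2 + 54α + 729 = -767, so α^2 + 54α + 1496 = 0. The discriminant of x^2 + 54x + 1496 is (54)^2 - 4·(1496) = 2916 - 5984 = -3068, and 4·(-767) is not a perfect square in Q since -767 is squarefree and ≠ 1. Hence x^2 + 54x + 1496 is irreducible over Q and is the minimal polynomial of α.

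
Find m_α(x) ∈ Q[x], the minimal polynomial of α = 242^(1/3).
m_α(x) = x^3 - 242

α satisfies α^3 = 242, so x^3 - 242 annihilates α. By the rational root test, a rational root p/q (in lowest terms) of x^3 - 242 would satisfy p^3 = 242 q^3, forcing q = 1 and p^3 = 242; but 242 is not a perfect cube, contradiction. A monic cubic over Q with no rational root is irreducible (any nontrivial factorization would include a linear factor). Hence x^3 - 242 is the minimal polynomial of α, and in particular [Q(α):Q] = 3.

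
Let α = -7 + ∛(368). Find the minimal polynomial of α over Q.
m_α(x) = x^3 + 21x^2 + 147x - 25

Set β = α + 7 = ∛(368), so β^3 = 368. Then (α + 7)^3 - 368 = 0, i.e. α is a root of g(x) = (x + 7)^3 - 368 = x^3 + 21x^2 + 147x - 25. Since g(x) = h(x + 7) where h(x) = x^3 - 368, and h is irreducible over Q (because 368 is not a perfect cube, so h has no rational root, and a monic cubic with no rational root is irreducible), g is also irreducible (irreducibility is preserved under the substitution x → x + 7). Hence m_α(x) = x^3 + 21x^2 + 147x - 25.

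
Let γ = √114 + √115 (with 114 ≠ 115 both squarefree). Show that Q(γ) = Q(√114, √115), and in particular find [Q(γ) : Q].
[Q(γ) : Q] = 4 (equivalently, Q(γ) = Q(√114, √115))

Obviously Q(γ) ⊆ Q(√114, √115), and [Q(√114, √115):Q] = 4 (since 114, 115 are distinct squarefree integers > 1 with 13110 not a perfect square). To show equality we compute the minimal polynomial of γ. From γ = √114 + √115: γ^2 = 114 + 2√(13110) + 115 = 229 + 2√(13110), so γ^2 - 229 = 2√(13110); squaring, (γ^2 - 229)^2 = 4·13110, i.e. γ^4 - 458γ^2 + 52441 - 52440 = 0, i.e. γ^4 - 458γ^2 + 1 = 0. So γ is a root of x^4 - 458x^2 + 1. This polynomial is irreducible over Q: it has no rational root (each ±√114 ± √115 is irrational), and any factorization into two quadratics over Q would force √(13110) ∈ Q (pairing opposite roots) or √114, √115 ∈ Q (other pairings), all impossible. Hence [Q(γ):Q] = 4 = [Q(√114, √115):Q], so Q(γ) = Q(√114, √115).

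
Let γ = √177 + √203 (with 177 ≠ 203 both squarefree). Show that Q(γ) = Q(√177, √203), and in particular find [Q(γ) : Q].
[Q(γ) : Q] = 4 (equivalently, Q(γ) = Q(√177, √203))

Obviously Q(γ) ⊆ Q(√177, √203), and [Q(√177, √203):Q] = 4 (since 177, 203 are distinct squarefree integers > 1 with 35931 not a perfect square). To show equality we compute the minimal polynomial of γ. From γ = √177 + √203: γ^2 = 177 + 2√(35931) + 203 = 380 + 2√(35931), so γ^2 - 380 = 2√(35931); squaring, (γ^2 - 380)^2 = 4·35931, i.e. γ^4 - 760γ^2 + 144400 - 143724 = 0, i.e. γ^4 - 760γ^2 + 676 = 0. So γ is a root of x^4 - 760x^2 + 676. This polynomial is irreducible over Q: it has no rational root (each ±√177 ± √203 is irrational), and any factorization into two quadratics over Q would force √(35931) ∈ Q (pairing opposite roots) or √177, √203 ∈ Q (other pairings), all impossible. Hence [Q(γ):Q] = 4 = [Q(√177, √203):Q], so Q(γ) = Q(√177, √203).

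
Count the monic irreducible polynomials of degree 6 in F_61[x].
There are 8586690620 monic irreducible polynomials of degree 6 over F_61

Each element of F_{61^6} that lies in no proper subfield is a root of exactly one monic irreducible of degree 6 over F_61, and each such polynomial has 6 distinct roots in F_{61^6}. By Möbius inversion the count is N_61(6) = (1/6) Σ_{d|6} μ(6/d) · 61^d = (1/6)(μ(6)·61^1 + μ(3)·61^2 + μ(2)·61^3 + μ(1)·61^6) = 51520143720/6 = 8586690620.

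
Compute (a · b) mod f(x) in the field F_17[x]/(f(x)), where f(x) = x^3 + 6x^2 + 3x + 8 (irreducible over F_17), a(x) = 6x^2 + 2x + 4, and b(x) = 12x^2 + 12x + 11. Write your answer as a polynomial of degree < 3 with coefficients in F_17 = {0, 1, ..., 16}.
a · b ≡ 9x + 12 (mod f(x))

Multiply in F_17[x]: a(x)·b(x) = (6x^2 + 2x + 4)·(12x^2 + 12x + 11) = 4x^4 + 11x^3 + 2x^2 + 2x + 10. This has degree ≥ 3, so divide by f(x) over F_17: 4x^4 + 11x^3 + 2x^2 + 2x + 10 = (4x + 4)·(x^3 + 6x^2 + 3x + 8) + (9x + 12). Hence a·b ≡ 9x + 12 (mod f). (F_17[x]/(f) is a field with 17^3 = 4913 elements since f is irreducible of degree 3.)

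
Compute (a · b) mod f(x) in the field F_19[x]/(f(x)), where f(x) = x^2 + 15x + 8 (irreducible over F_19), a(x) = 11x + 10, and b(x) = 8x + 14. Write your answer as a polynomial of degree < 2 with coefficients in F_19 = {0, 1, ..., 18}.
a · b ≡ 16x + 6 (mod f(x))

Multiply in F_19[x]: a(x)·b(x) = (11x + 10)·(8x + 14) = 12x^2 + 6x + 7. This has degree ≥ 2, so divide by f(x) over F_19: 12x^2 + 6x + 7 = (12)·(x^2 + 15x + 8) + (16x + 6). Hence a·b ≡ 16x + 6 (mod f). (F_19[x]/(f) is a field with 19^2 = 361 elements since f is irreducible of degree 2.)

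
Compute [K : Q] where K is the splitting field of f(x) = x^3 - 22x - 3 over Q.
[K : Q] = 6

By the rational root test, any rational root of the monic integer polynomial f(x) = x^3 - 22x - 3 must be an integer dividing the constant term -3, i.e. one of ±{1, 3}. Evaluating: f(1) = -24, f(-1) = 18, f(3) = -42, f(-3) = 36; none is 0, so f has no rational root and is therefore irreducible over Q (a cubic with no linear factor over a field is irreducible). For an irreducible cubic, the Galois group is A_3 or S_3 according as the discriminant disc(f) = -4a^3 - 27b^2 = -4·(-22)^3 - 27·(-3)^2 = 42349 is or is not a square in Q. Here disc(f) = 42349 is not a perfect square in Q, so the Galois group of f over Q is not contained in A_3 and must be all of S_3. The splitting field has degree |S_3| = 6 over Q, so [K : Q] = 6.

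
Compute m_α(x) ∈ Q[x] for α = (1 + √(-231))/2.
m_α(x) = x^2 - x + 58

From 2α - 1 = √(-231), squaring gives (2α - 1)^2 = -231, i.e. 4α^2 - 4α + 1 = -231, so α^2 - α + (1 + 231)/4 = 0. Since -231 ≡ 1 (mod 4), (1 + 231)/4 = 58 ∈ Z. The polynomial x^2 - x + 58 has discriminant 1 - 4·(58) = -231, which is not a perfect square in Q (d = -231 is squarefree and ≠ 1), so x^2 - x + 58 is irreducible over Q. It is the minimal polynomial of α.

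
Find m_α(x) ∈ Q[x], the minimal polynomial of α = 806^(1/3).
m_α(x) = x^3 - 806

α satisfies α^3 = 806, so x^3 - 806 annihilates α. By the rational root test, a rational root p/q (in lowest terms) of x^3 - 806 would satisfy p^3 = 806 q^3, forcing q = 1 and p^3 = 806; but 806 is not a perfect cube, contradiction. A monic cubic over Q with no rational root is irreducible (any nontrivial factorization would include a linear factor). Hence x^3 - 806 is the minimal polynomial of α, and in particular [Q(α):Q] = 3.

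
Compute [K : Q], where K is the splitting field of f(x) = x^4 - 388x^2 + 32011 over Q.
[K : Q] = 4

Solving the quadratic in x^2: x^2 = (388 ± √(388^2 - 4·32011))/2 = (388 ± √22500)/2 = (388 ± 150)/2, giving x^2 = 269 or x^2 = 119. So f(x) = (x^2 - 269)(x^2 - 119) and the roots of f are ±√269, ±√119. Hence the splitting field is K = Q(√269, √119). Since 269 and 119 are distinct squarefree integers > 1, their product 32011 is not a perfect square, so √119 ∉ Q(√269). By the tower law [K:Q] = [Q(√269,√119):Q(√269)] · [Q(√269):Q] = 2 · 2 = 4.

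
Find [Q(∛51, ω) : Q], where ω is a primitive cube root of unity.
[Q(∛51, ω) : Q] = 6

[Q(∛51):Q] = 3 (min poly x^3 - 51, irreducible since 51 is not a perfect cube). [Q(ω):Q] = 2 (min poly x^2 + x + 1). Since Q(∛51) ⊂ R and ω ∉ R, we have ω ∉ Q(∛51), so x^2 + x + 1 remains irreducible over Q(∛51) and [Q(∛51, ω) : Q(∛51)] = 2. By the tower law, [Q(∛51, ω) : Q] = 3 · 2 = 6. (In fact Q(∛51, ω) is the splitting field of x^3 - 51 over Q.)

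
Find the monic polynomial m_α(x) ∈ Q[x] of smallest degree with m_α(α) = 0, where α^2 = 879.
m_α(x) = x^2 - 879

α satisfies α^2 - 879 = 0, so x^2 - 879 annihilates α. Since d = 879 is squarefree and ≠ 1, it is not a perfect square in Q, so x^2 - 879 has no rational root and is therefore irreducible over Q (a degree-2 polynomial over a field is irreducible iff it has no root). Hence m_α(x) = x^2 - 879.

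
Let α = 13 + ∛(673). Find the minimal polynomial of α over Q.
m_α(x) = x^3 - 39x^2 + 507x - 2870

Set β = α - 13 = ∛(673), so β^3 = 673. Then (α - 13)^3 - 673 = 0, i.e. α is a root of g(x) = (x - 13)^3 - 673 = x^3 - 39x^2 + 507x - 2870. Since g(x) = h(x - 13) where h(x) = x^3 - 673, and h is irreducible over Q (because 673 is not a perfect cube, so h has no rational root, and a monic cubic with no rational root is irreducible), g is also irreducible (irreducibility is preserved under the substitution x → x - 13). Hence m_α(x) = x^3 - 39x^2 + 507x - 2870.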